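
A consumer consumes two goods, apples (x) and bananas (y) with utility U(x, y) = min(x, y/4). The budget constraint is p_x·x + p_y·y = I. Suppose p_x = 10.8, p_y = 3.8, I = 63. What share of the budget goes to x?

Leontief preferences: the optimum is at the kink where x/1 = y/4, i.e. y = 4·x.
Budget: p_x·x + p_y·4·x = I, so (p_x + 4·p_y)·x = I.
Demand: x*(p_x,p_y,I) = I/(p_x + 4·p_y), y* = 4·I/(p_x + 4·p_y).
Here 10.8 + 4·3.8 = 26, giving x* = 2.4231 and y* = 9.6923.
Expenditure on x: 10.8·2.4231 = 26.1692; share = 0.4154.

share on x = 0.4154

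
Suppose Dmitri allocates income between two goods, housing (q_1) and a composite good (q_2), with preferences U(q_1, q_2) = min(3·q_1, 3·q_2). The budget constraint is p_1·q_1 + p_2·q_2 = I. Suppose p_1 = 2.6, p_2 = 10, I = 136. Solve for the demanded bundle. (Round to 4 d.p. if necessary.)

With perfect complements, no substitution: consume in ratio q_1:q_2 = 3:3.
Budget: p_1·q_1 + p_2·q_1 = I, so (3·p_1 + 3·p_2)·q_1 = 3·I.
Demand: q_1*(p_1,p_2,I) = 3·I/(3·p_1 + 3·p_2), q_2* = 3·I/(3·p_1 + 3·p_2).
Here 3·2.6 + 3·10 = 37.8, giving q_1* = 10.7937 and q_2* = 10.7937.

q_1* = 10.7937, q_2* = 10.7937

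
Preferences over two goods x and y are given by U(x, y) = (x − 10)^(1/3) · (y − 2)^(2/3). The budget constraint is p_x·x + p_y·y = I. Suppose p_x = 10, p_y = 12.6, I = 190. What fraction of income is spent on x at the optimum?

MRS = (1/2)·(y−2)/(x−10). Tangency with p_x/p_y gives y−2 = 2·(p_x/p_y)·(x−10).
Substituting into the budget: x* = 10 + 1/3·(I − 10·p_x − 2·p_y)/p_x, and y* = 2 + 2/3·(…)/p_y.
Discretionary income = 190 − 10·10 − 2·12.6 = 64.8; x* = 10 + 1/3·64.8/10 = 12.16; y* = 2 + 2/3·64.8/12.6 = 5.4286.
Expenditure on x: 10·12.16 = 121.6; share = 0.64.

share on x = 0.64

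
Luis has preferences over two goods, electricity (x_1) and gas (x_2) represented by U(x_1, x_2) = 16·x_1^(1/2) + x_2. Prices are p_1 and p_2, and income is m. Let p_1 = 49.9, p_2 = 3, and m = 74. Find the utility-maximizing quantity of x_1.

Solve: √x_1 = 8·p_2/p_1, so x_1*(p_1,p_2) = (8·p_2/p_1)², and x_2* = (m − p_1·x_1*)/p_2.
Plugging in: x_1* = (8·3/49.9)² = 0.2313.

x_1* = 0.2313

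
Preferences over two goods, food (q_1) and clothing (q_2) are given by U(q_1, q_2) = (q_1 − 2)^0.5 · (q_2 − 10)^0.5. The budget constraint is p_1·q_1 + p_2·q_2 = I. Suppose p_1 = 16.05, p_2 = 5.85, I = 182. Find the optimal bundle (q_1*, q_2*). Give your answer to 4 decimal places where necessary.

q_1* = 4.8474, q_2* = 17.812

Let q_1' = q_1−2, q_2' = q_2−10. MRS = q_2'/q_1' = p_1/p_2.
After buying the subsistence bundle (2, 10), a share 0.5 of the remaining income goes to q_1: q_1* = 2 + 0.5·(I − 2p_1 − 10p_2)/p_1.
Discretionary income = 182 − 2·16.05 − 10·5.85 = 91.4; q_1* = 2 + 0.5·91.4/16.05 = 4.8474; q_2* = 10 + 0.5·91.4/5.85 = 17.812.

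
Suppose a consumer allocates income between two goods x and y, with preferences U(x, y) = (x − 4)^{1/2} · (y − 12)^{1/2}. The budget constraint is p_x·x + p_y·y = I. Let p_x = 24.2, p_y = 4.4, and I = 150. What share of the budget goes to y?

Let x' = x−4, y' = y−12. MRS = y'/x' = p_x/p_y.
After buying the subsistence bundle (4, 12), a share 0.5 of the remaining income goes to x: x* = 4 + 0.5·(I − 4p_x − 12p_y)/p_x.
Discretionary income = 150 − 4·24.2 − 12·4.4 = 0.4; x* = 4 + 0.5·0.4/24.2 = 4.0083; y* = 12 + 0.5·0.4/4.4 = 12.0455.
Expenditure on y: 4.4·12.0455 = 53; share = 0.3533.

share on y = 0.3533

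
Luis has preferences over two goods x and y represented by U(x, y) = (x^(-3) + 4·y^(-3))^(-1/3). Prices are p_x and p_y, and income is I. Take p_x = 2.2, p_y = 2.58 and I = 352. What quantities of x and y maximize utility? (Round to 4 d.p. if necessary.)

x* = 61.6874, y* = 83.8325

With the ratio pinned down, the budget gives x* = I/(p_x + p_y·(y/x)) and y* = (y/x)·x*.
Numerically y/x = 1.358988, so x* = 352/(2.2 + 2.58·1.358988) = 61.6874 and y* = 1.358988·61.6874 = 83.8325.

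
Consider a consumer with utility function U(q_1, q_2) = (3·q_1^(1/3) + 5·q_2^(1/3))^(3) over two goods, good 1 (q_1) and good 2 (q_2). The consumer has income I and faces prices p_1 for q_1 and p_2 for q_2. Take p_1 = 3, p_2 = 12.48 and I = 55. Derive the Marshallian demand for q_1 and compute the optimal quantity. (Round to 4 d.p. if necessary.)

q_1* = 8.9216

MRS = MU_q_1/MU_q_2 = (3/5)·(q_2/q_1)^(2/3). Set equal to p_1/p_2.
Solve for the ratio: q_2/q_1 = [(5/3)·p_1/p_2]^(1.5).
Substitute q_2 = (q_2/q_1)·q_1 into the budget: q_1* = I/(p_1 + p_2·(q_2/q_1)).
Numerically q_2/q_1 = 0.253591, so q_1* = 55/(3 + 12.48·0.253591) = 8.9216.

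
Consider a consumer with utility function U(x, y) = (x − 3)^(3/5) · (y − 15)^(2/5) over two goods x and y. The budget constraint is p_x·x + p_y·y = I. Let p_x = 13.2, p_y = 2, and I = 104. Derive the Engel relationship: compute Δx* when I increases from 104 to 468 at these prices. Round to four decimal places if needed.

Let x' = x−3, y' = y−15. MRS = (3/2)·y'/x' = p_x/p_y.
After buying the subsistence bundle (3, 15), a share 0.6 of the remaining income goes to x: x* = 3 + 0.6·(I − 3p_x − 15p_y)/p_x.
Discretionary income = 104 − 3·13.2 − 15·2 = 34.4; x* = 3 + 0.6·34.4/13.2 = 4.5636.
At I' = 468: x* = 21.1091. Change: 21.1091 − 4.5636 = 16.5455.

Δx* = 16.5455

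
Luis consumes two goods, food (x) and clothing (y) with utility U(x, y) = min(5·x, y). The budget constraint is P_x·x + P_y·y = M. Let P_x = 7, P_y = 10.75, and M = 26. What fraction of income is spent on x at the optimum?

share on x = 0.1152

With perfect complements, no substitution: consume in ratio x:y = 1:5.
Budget: P_x·x + P_y·5·x = M, so (P_x + 5·P_y)·x = M.
Demand: x*(P_x,P_y,M) = M/(P_x + 5·P_y), y* = 5·M/(P_x + 5·P_y).
Here 7 + 5·10.75 = 60.75, giving x* = 0.428 and y* = 2.1399.
Expenditure on x: 7·0.428 = 2.9959; share = 0.1152.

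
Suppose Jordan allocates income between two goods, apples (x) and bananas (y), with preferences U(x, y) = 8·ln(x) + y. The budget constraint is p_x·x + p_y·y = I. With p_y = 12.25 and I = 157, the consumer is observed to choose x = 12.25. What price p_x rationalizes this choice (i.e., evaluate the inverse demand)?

p_x = 8

MU_x = 8/x, MU_y = 1. Tangency: 8/x = p_x/p_y.
So x*(p_x,p_y) = 8·p_y/p_x, independent of income; and y* = (I − 8·p_y)/p_y.
Set x* = 12.25 in the demand function and solve for p_x: p_x = 8.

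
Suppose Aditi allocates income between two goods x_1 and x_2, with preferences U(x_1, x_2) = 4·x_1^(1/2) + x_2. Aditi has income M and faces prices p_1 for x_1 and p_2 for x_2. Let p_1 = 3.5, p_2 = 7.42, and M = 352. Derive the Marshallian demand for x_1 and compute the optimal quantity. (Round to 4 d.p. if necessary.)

Set MRS = p_1/p_2: 2·x_1^(−1/2) = p_1/p_2.
Solve: √x_1 = 2·p_2/p_1, so x_1*(p_1,p_2) = (2·p_2/p_1)², and x_2* = (M − p_1·x_1*)/p_2.
Plugging in: x_1* = (2·7.42/3.5)² = 17.9776.

x_1* = 17.9776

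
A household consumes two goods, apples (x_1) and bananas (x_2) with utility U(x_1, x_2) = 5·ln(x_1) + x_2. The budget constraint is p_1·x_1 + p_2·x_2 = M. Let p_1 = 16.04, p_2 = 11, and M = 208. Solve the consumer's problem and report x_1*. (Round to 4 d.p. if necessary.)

x_1* = 3.4289

MU_x_1 = 5/x_1, MU_x_2 = 1. Tangency: 5/x_1 = p_1/p_2.
So x_1*(p_1,p_2) = 5·p_2/p_1, independent of income; and x_2* = (M − 5·p_2)/p_2.
At the given prices: x_1* = 5·11/16.04 = 3.4289.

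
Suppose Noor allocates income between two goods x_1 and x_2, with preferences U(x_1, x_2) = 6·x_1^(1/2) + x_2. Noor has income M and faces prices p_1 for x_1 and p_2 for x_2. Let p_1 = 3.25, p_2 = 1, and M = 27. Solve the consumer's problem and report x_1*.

x_1* = 0.8521

Set MRS = p_1/p_2: 3·x_1^(−1/2) = p_1/p_2.
Thus x_1* = (3·p_2/p_1)² — independent of M — with the rest of income spent on x_2.
Plugging in: x_1* = (3·1/3.25)² = 0.8521.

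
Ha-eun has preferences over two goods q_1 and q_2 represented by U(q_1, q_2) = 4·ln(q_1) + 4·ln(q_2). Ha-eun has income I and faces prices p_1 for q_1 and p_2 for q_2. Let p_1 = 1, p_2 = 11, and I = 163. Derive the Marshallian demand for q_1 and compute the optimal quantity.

q_1* = 81.5

Tangency: MRS = q_2/q_1 = p_1/p_2.
So 4·p_2·q_2 = 4·p_1·q_1; combined with the budget, a share 0.5 of income goes to q_1.
Demand: q_1*(p_1,p_2,I) = 0.5·I/p_1 and q_2* = 0.5·I/p_2.
At p_1=1, p_2=11, I=163: q_1* = 0.5·163/1 = 81.5.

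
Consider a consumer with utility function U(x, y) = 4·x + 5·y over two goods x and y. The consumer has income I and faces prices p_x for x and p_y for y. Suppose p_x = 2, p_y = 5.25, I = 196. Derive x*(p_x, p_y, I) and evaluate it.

x* = 98

x gives more utility per dollar, so spend all income on x: x* = I/p_x, y* = 0.
Numerically: x* = 98, y* = 0.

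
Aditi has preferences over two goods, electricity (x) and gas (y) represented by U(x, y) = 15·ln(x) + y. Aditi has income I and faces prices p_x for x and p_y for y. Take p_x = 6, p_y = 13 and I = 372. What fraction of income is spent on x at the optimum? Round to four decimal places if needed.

share on x = 0.5242

MU_x = 15/x, MU_y = 1. Tangency: 15/x = p_x/p_y.
So x*(p_x,p_y) = 15·p_y/p_x, independent of income; and y* = (I − 15·p_y)/p_y.
At the given prices: x* = 15·13/6 = 32.5, and y* = 13.6154.
Expenditure on x: 6·32.5 = 195; share = 0.5242.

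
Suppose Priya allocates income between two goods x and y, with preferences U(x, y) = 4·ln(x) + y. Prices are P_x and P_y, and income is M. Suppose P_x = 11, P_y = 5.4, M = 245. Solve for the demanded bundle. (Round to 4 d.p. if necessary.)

x* = 1.9636, y* = 41.3704

Set MRS = P_x/P_y: (4/x)/1 = P_x/P_y.
So x*(P_x,P_y) = 4·P_y/P_x, independent of income; and y* = (M − 4·P_y)/P_y.
At the given prices: x* = 4·5.4/11 = 1.9636, and y* = 41.3704.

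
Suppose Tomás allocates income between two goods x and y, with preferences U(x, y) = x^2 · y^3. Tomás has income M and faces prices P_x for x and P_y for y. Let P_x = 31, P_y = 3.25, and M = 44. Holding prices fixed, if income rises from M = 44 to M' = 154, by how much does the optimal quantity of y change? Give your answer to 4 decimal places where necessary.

Δy* = 20.3077

Demand: x*(P_x,P_y,M) = 0.4·M/P_x and y* = 0.6·M/P_y.
At P_x=31, P_y=3.25, M=44: y* = 0.6·44/3.25 = 8.1231.
At M' = 154: y* = 28.4308. Change: 28.4308 − 8.1231 = 20.3077.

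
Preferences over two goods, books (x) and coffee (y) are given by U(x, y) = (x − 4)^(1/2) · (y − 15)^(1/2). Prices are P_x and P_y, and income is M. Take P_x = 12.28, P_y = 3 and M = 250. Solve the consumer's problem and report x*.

x* = 10.3469

MRS = (y−15)/(x−4). Tangency with P_x/P_y gives y−15 = (P_x/P_y)·(x−4).
Substituting into the budget: x* = 4 + 0.5·(M − 4·P_x − 15·P_y)/P_x, and y* = 15 + 0.5·(…)/P_y.
Discretionary income = 250 − 4·12.28 − 15·3 = 155.88; x* = 4 + 0.5·155.88/12.28 = 10.3469.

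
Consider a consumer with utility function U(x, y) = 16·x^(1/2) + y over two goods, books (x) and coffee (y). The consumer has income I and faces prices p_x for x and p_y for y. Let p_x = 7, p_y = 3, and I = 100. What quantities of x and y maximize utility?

Solve: √x = 8·p_y/p_x, so x*(p_x,p_y) = (8·p_y/p_x)², and y* = (I − p_x·x*)/p_y.
Plugging in: x* = (8·3/7)² = 11.7551, y* = 5.9048.

x* = 11.7551, y* = 5.9048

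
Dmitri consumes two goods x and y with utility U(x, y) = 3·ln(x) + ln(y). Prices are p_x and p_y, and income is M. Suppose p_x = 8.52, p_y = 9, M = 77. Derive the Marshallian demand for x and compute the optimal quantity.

Demand: x*(p_x,p_y,M) = 0.75·M/p_x and y* = 0.25·M/p_y.
At p_x=8.52, p_y=9, M=77: x* = 0.75·77/8.52 = 6.7782.

x* = 6.7782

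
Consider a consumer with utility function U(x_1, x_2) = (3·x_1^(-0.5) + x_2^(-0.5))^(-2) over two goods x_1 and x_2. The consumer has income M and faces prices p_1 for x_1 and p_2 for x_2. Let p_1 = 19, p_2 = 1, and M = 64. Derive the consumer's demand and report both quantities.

x_1* = 2.8542, x_2* = 9.7702

MRS = MU_x_1/MU_x_2 = 3·(x_2/x_1)^(1.5). Set equal to p_1/p_2.
Solve for the ratio: x_2/x_1 = [(1/3)·p_1/p_2]^(2/3).
With the ratio pinned down, the budget gives x_1* = M/(p_1 + p_2·(x_2/x_1)) and x_2* = (x_2/x_1)·x_1*.
Numerically x_2/x_1 = 3.423116, so x_1* = 64/(19 + 1·3.423116) = 2.8542 and x_2* = 3.423116·2.8542 = 9.7702.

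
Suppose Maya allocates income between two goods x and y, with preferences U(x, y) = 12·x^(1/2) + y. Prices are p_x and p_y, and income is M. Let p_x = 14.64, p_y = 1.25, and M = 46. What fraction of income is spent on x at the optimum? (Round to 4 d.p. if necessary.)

MU_x = 6/√x, MU_y = 1. Tangency: 6/√x = p_x/p_y.
Solve: √x = 6·p_y/p_x, so x*(p_x,p_y) = (6·p_y/p_x)², and y* = (M − p_x·x*)/p_y.
Plugging in: x* = (6·1.25/14.64)² = 0.2624, y* = 33.7262.
Expenditure on x: 14.64·0.2624 = 3.8422; share = 0.0835.

share on x = 0.0835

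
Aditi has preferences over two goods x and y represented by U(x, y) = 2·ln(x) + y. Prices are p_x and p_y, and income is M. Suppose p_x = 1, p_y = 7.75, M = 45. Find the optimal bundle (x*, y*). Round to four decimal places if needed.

x* = 15.5, y* = 3.8065

MU_x = 2/x, MU_y = 1. Tangency: 2/x = p_x/p_y.
So x*(p_x,p_y) = 2·p_y/p_x, independent of income; and y* = (M − 2·p_y)/p_y.
At the given prices: x* = 2·7.75/1 = 15.5, and y* = 3.8065.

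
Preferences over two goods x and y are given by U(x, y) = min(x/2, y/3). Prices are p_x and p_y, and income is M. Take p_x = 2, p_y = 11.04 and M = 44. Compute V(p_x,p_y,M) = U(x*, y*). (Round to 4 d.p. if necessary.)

Demand: x*(p_x,p_y,M) = 2·M/(2·p_x + 3·p_y), y* = 3·M/(2·p_x + 3·p_y).
Here 2·2 + 3·11.04 = 37.12, giving x* = 2.3707 and y* = 3.556.
Utility at the optimum: U(2.3707, 3.556) = 1.1853.

V = 1.1853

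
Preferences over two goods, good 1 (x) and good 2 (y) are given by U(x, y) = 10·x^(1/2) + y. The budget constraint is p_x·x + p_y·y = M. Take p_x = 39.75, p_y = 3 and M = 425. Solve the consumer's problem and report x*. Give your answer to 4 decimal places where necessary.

x* = 0.1424

MU_x = 5/√x, MU_y = 1. Tangency: 5/√x = p_x/p_y.
Thus x* = (5·p_y/p_x)² — independent of M — with the rest of income spent on y.
Plugging in: x* = (5·3/39.75)² = 0.1424.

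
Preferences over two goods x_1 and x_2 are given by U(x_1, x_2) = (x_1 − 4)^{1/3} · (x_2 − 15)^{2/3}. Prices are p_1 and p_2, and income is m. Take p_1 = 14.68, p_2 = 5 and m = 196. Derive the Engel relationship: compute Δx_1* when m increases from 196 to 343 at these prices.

Δx_1* = 3.3379

Let x_1' = x_1−4, x_2' = x_2−15. MRS = (1/2)·x_2'/x_1' = p_1/p_2.
Substituting into the budget: x_1* = 4 + 1/3·(m − 4·p_1 − 15·p_2)/p_1, and x_2* = 15 + 2/3·(…)/p_2.
Discretionary income = 196 − 4·14.68 − 15·5 = 62.28; x_1* = 4 + 1/3·62.28/14.68 = 5.4142.
At m' = 343: x_1* = 8.752. Change: 8.752 − 5.4142 = 3.3379.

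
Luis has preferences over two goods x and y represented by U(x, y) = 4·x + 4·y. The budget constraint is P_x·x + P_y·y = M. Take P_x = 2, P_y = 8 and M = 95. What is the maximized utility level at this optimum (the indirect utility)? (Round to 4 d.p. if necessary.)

Perfect substitutes: compare marginal utility per dollar. 4/P_x vs 4/P_y → 2 vs 0.5.
x gives more utility per dollar, so spend all income on x: x* = M/P_x, y* = 0.
Numerically: x* = 47.5, y* = 0.
Utility at the optimum: U(47.5, 0) = 190.

V = 190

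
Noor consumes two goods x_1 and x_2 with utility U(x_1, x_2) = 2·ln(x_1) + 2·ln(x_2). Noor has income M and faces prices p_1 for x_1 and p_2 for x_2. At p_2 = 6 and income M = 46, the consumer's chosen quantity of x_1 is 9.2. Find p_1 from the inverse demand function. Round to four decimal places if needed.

p_1 = 2.5

The MRS is x_2/x_1. Set MRS = p_1/p_2.
So 2·p_2·x_2 = 2·p_1·x_1; combined with the budget, a share 0.5 of income goes to x_1.
Demand: x_1*(p_1,p_2,M) = 0.5·M/p_1 and x_2* = 0.5·M/p_2.
Set x_1* = 9.2 in the demand function and solve for p_1: p_1 = 2.5.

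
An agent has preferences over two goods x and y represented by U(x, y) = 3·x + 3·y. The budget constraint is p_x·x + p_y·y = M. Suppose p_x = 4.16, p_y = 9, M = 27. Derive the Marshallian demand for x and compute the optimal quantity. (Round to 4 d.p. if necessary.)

x* = 6.4904

Perfect substitutes: compare marginal utility per dollar. 3/p_x vs 3/p_y → 0.7212 vs 0.3333.
x gives more utility per dollar, so spend all income on x: x* = M/p_x, y* = 0.
Numerically: x* = 6.4904, y* = 0.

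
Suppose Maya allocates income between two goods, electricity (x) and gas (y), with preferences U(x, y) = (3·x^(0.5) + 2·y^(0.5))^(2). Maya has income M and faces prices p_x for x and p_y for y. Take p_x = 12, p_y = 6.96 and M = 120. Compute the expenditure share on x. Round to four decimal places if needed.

share on x = 0.5662

MU_x ∝ 3·x^(-0.5), MU_y ∝ 2·y^(-0.5), so MRS = (3/2)·(y/x)^(0.5) = p_x/p_y.
Solve for the ratio: y/x = [(2/3)·p_x/p_y]^(2).
With the ratio pinned down, the budget gives x* = M/(p_x + p_y·(y/x)) and y* = (y/x)·x*.
Numerically y/x = 1.321178, so x* = 120/(12 + 6.96·1.321178) = 5.6616 and y* = 1.321178·5.6616 = 7.48.
Expenditure on x: 12·5.6616 = 67.9393; share = 0.5662.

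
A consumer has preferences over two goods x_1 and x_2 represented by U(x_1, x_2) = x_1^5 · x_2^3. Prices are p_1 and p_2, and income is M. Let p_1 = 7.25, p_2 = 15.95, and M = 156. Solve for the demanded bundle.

Tangency: MRS = (5/3)·x_2/x_1 = p_1/p_2.
So 5·p_2·x_2 = 3·p_1·x_1; combined with the budget, a share 0.625 of income goes to x_1.
Demand: x_1*(p_1,p_2,M) = 0.625·M/p_1 and x_2* = 0.375·M/p_2.
At p_1=7.25, p_2=15.95, M=156: x_1* = 0.625·156/7.25 = 13.4483, x_2* = 3.6677.

x_1* = 13.4483, x_2* = 3.6677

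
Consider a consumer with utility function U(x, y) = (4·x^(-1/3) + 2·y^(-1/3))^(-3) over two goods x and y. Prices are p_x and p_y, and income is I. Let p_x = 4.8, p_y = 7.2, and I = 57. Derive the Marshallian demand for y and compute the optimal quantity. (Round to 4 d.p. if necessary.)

y* = 3.1419

From the CES first-order condition, 2·(y/x)^(4/3) = p_x/p_y.
Solve for the ratio: y/x = [(1/2)·p_x/p_y]^(0.75).
With the ratio pinned down, the budget gives x* = I/(p_x + p_y·(y/x)) and y* = (y/x)·x*.
Numerically y/x = 0.438691, so x* = 57/(4.8 + 7.2·0.438691) = 7.1621 and y* = 0.438691·7.1621 = 3.1419.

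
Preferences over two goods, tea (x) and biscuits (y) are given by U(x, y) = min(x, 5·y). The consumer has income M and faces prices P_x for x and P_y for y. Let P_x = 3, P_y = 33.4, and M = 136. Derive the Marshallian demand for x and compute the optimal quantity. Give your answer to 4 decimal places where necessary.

Leontief preferences: the optimum is at the kink where x/5 = y/1, i.e. y = (1/5)·x.
Budget: P_x·x + P_y·(1/5)·x = M, so (5·P_x + P_y)·x = 5·M.
Demand: x*(P_x,P_y,M) = 5·M/(5·P_x + P_y), y* = M/(5·P_x + P_y).
Here 5·3 + 33.4 = 48.4, giving x* = 14.0496.

x* = 14.0496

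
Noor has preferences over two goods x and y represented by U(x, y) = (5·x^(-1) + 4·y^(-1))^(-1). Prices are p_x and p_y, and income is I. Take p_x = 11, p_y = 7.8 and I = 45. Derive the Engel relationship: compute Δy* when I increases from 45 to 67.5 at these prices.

Numerically y/x = 1.06217, so x* = 45/(11 + 7.8·1.06217) = 2.3334 and y* = 1.06217·2.3334 = 2.4785.
At I' = 67.5: y* = 3.7177. Change: 3.7177 − 2.4785 = 1.2392.

Δy* = 1.2392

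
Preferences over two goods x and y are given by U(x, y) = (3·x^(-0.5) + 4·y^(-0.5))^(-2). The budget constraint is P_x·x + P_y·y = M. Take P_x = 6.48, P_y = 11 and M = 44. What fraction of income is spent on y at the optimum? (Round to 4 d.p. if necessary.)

share on y = 0.591

With the ratio pinned down, the budget gives x* = M/(P_x + P_y·(y/x)) and y* = (y/x)·x*.
Numerically y/x = 0.851296, so x* = 44/(6.48 + 11·0.851296) = 2.777 and y* = 0.851296·2.777 = 2.3641.
Expenditure on y: 11·2.3641 = 26.0048; share = 0.591.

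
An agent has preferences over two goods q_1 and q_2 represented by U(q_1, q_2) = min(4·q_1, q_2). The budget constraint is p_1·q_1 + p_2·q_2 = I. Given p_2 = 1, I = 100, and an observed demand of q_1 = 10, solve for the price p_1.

Leontief preferences: the optimum is at the kink where q_1/1 = q_2/4, i.e. q_2 = 4·q_1.
Budget: p_1·q_1 + p_2·4·q_1 = I, so (p_1 + 4·p_2)·q_1 = I.
Demand: q_1*(p_1,p_2,I) = I/(p_1 + 4·p_2), q_2* = 4·I/(p_1 + 4·p_2).
Set q_1* = 10 in the demand function and solve for p_1: p_1 = 6.

p_1 = 6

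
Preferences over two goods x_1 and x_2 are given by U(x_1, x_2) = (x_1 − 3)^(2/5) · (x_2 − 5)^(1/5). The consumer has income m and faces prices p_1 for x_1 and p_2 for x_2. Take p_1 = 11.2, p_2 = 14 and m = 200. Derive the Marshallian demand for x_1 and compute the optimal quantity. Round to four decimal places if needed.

Discretionary income = 200 − 3·11.2 − 5·14 = 96.4; x_1* = 3 + 2/3·96.4/11.2 = 8.7381.

x_1* = 8.7381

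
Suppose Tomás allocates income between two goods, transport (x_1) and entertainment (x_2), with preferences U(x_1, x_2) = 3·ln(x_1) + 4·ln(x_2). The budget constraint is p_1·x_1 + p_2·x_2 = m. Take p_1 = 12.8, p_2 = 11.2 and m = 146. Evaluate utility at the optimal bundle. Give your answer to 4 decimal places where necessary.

V = 12.7929

Tangency: MRS = (3/4)·x_2/x_1 = p_1/p_2.
Rearranging, p_2·x_2 = (4/3)·p_1·x_1. Substituting into the budget gives p_1·x_1·(1 + (4/3)) = m.
Demand: x_1*(p_1,p_2,m) = 3/7·m/p_1 and x_2* = 4/7·m/p_2.
At p_1=12.8, p_2=11.2, m=146: x_1* = 3/7·146/12.8 = 4.8884, x_2* = 7.449.
Utility at the optimum: U(4.8884, 7.449) = 12.7929.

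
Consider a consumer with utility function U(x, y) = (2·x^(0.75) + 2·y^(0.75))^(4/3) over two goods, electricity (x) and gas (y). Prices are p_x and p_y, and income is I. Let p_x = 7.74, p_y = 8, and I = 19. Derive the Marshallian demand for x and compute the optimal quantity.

x* = 1.2882

With the ratio pinned down, the budget gives x* = I/(p_x + p_y·(y/x)) and y* = (y/x)·x*.
Numerically y/x = 0.876201, so x* = 19/(7.74 + 8·0.876201) = 1.2882.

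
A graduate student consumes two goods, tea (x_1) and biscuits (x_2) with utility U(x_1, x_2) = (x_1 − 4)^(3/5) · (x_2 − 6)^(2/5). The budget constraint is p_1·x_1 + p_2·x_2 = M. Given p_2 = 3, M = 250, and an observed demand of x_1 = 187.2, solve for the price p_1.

Let x_1' = x_1−4, x_2' = x_2−6. MRS = (3/2)·x_2'/x_1' = p_1/p_2.
Substituting into the budget: x_1* = 4 + 0.6·(M − 4·p_1 − 6·p_2)/p_1, and x_2* = 6 + 0.4·(…)/p_2.
Set x_1* = 187.2 in the demand function and solve for p_1: p_1 = 0.75.

p_1 = 0.75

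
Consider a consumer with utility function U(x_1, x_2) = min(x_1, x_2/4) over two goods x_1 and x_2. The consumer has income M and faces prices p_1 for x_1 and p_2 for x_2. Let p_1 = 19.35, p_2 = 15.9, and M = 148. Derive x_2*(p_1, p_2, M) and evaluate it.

x_2* = 7.1368

Leontief preferences: the optimum is at the kink where x_1/1 = x_2/4, i.e. x_2 = 4·x_1.
Budget: p_1·x_1 + p_2·4·x_1 = M, so (p_1 + 4·p_2)·x_1 = M.
Demand: x_1*(p_1,p_2,M) = M/(p_1 + 4·p_2), x_2* = 4·M/(p_1 + 4·p_2).
Here 19.35 + 4·15.9 = 82.95, giving x_2* = 7.1368.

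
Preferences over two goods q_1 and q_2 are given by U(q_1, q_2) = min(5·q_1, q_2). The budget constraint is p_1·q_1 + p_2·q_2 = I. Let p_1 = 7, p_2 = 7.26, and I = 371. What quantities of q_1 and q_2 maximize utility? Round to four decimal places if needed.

q_1* = 8.5681, q_2* = 42.8406

Leontief preferences: the optimum is at the kink where q_1/1 = q_2/5, i.e. q_2 = 5·q_1.
Budget: p_1·q_1 + p_2·5·q_1 = I, so (p_1 + 5·p_2)·q_1 = I.
Demand: q_1*(p_1,p_2,I) = I/(p_1 + 5·p_2), q_2* = 5·I/(p_1 + 5·p_2).
Here 7 + 5·7.26 = 43.3, giving q_1* = 8.5681 and q_2* = 42.8406.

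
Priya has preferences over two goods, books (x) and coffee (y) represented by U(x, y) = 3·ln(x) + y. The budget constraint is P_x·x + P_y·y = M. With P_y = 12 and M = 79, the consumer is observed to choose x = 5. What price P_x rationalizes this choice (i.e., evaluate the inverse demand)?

P_x = 7.2

Set MRS = P_x/P_y: (3/x)/1 = P_x/P_y.
So x*(P_x,P_y) = 3·P_y/P_x, independent of income; and y* = (M − 3·P_y)/P_y.
Set x* = 5 in the demand function and solve for P_x: P_x = 7.2.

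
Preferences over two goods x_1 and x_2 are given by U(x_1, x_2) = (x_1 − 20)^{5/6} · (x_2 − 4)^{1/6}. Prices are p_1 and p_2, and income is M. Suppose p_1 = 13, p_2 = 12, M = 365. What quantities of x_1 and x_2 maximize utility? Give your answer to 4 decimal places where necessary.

x_1* = 23.6538, x_2* = 4.7917

Let x_1' = x_1−20, x_2' = x_2−4. MRS = 5·x_2'/x_1' = p_1/p_2.
After buying the subsistence bundle (20, 4), a share 5/6 of the remaining income goes to x_1: x_1* = 20 + 5/6·(M − 20p_1 − 4p_2)/p_1.
Discretionary income = 365 − 20·13 − 4·12 = 57; x_1* = 20 + 5/6·57/13 = 23.6538; x_2* = 4 + 1/6·57/12 = 4.7917.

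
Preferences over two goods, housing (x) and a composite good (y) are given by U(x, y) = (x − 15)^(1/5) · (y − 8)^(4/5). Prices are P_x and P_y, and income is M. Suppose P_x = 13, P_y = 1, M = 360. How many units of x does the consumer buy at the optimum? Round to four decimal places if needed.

MRS = (1/4)·(y−8)/(x−15). Tangency with P_x/P_y gives y−8 = 4·(P_x/P_y)·(x−15).
After buying the subsistence bundle (15, 8), a share 0.2 of the remaining income goes to x: x* = 15 + 0.2·(M − 15P_x − 8P_y)/P_x.
Discretionary income = 360 − 15·13 − 8·1 = 157; x* = 15 + 0.2·157/13 = 17.4154.

x* = 17.4154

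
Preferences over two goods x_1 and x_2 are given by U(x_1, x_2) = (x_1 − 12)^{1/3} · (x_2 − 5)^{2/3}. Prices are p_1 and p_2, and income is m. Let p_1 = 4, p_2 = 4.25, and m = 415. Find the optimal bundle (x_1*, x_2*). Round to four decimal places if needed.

x_1* = 40.8125, x_2* = 59.2353

After buying the subsistence bundle (12, 5), a share 1/3 of the remaining income goes to x_1: x_1* = 12 + 1/3·(m − 12p_1 − 5p_2)/p_1.
Discretionary income = 415 − 12·4 − 5·4.25 = 345.75; x_1* = 12 + 1/3·345.75/4 = 40.8125; x_2* = 5 + 2/3·345.75/4.25 = 59.2353.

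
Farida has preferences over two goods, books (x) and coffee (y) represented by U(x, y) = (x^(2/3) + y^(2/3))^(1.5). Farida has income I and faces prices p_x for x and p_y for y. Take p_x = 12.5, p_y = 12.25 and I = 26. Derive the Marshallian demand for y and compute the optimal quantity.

y* = 1.0827

MU_x ∝ x^(-1/3), MU_y ∝ y^(-1/3), so MRS = (y/x)^(1/3) = p_x/p_y.
Hence y/x = (p_x/p_y)^(1/(1/3)), i.e. raised to the 3 power.
With the ratio pinned down, the budget gives x* = I/(p_x + p_y·(y/x)) and y* = (y/x)·x*.
Numerically y/x = 1.062482, so x* = 26/(12.5 + 12.25·1.062482) = 1.019 and y* = 1.062482·1.019 = 1.0827.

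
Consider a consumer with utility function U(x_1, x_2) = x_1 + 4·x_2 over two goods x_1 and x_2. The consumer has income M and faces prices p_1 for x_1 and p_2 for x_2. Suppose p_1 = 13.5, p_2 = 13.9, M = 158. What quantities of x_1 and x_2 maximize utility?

x_1* = 0, x_2* = 11.3669

Perfect substitutes: compare marginal utility per dollar. 1/p_1 vs 4/p_2 → 0.0741 vs 0.2878.
x_2 gives more utility per dollar, so spend all income on x_2: x_2* = M/p_2, x_1* = 0.
Numerically: x_1* = 0, x_2* = 11.3669.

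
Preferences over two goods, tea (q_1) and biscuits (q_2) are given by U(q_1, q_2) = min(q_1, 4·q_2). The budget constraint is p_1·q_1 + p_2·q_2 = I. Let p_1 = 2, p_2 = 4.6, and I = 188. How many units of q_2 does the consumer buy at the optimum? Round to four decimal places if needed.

q_2* = 14.9206

With perfect complements, no substitution: consume in ratio q_1:q_2 = 4:1.
Budget: p_1·q_1 + p_2·(1/4)·q_1 = I, so (4·p_1 + p_2)·q_1 = 4·I.
Demand: q_1*(p_1,p_2,I) = 4·I/(4·p_1 + p_2), q_2* = I/(4·p_1 + p_2).
Here 4·2 + 4.6 = 12.6, giving q_2* = 14.9206.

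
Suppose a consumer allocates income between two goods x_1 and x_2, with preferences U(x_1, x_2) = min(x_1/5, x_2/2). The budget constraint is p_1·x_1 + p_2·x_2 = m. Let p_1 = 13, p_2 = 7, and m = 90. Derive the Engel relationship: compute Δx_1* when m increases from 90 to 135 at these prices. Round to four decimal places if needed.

With perfect complements, no substitution: consume in ratio x_1:x_2 = 5:2.
Budget: p_1·x_1 + p_2·(2/5)·x_1 = m, so (5·p_1 + 2·p_2)·x_1 = 5·m.
Demand: x_1*(p_1,p_2,m) = 5·m/(5·p_1 + 2·p_2), x_2* = 2·m/(5·p_1 + 2·p_2).
Here 5·13 + 2·7 = 79, giving x_1* = 5.6962.
At m' = 135: x_1* = 8.5443. Change: 8.5443 − 5.6962 = 2.8481.

Δx_1* = 2.8481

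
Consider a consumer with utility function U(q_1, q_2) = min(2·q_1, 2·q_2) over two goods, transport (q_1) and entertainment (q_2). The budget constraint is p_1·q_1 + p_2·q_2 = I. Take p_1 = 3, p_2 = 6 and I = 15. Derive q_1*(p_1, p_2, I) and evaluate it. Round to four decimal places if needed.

q_1* = 1.6667

With perfect complements, no substitution: consume in ratio q_1:q_2 = 2:2.
Budget: p_1·q_1 + p_2·q_1 = I, so (2·p_1 + 2·p_2)·q_1 = 2·I.
Demand: q_1*(p_1,p_2,I) = 2·I/(2·p_1 + 2·p_2), q_2* = 2·I/(2·p_1 + 2·p_2).
Here 2·3 + 2·6 = 18, giving q_1* = 1.6667.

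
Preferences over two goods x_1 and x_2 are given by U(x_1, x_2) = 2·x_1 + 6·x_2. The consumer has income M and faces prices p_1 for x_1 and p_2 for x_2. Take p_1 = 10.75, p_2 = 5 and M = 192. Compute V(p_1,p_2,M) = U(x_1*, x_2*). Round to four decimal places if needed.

Perfect substitutes: compare marginal utility per dollar. 2/p_1 vs 6/p_2 → 0.186 vs 1.2.
x_2 gives more utility per dollar, so spend all income on x_2: x_2* = M/p_2, x_1* = 0.
Numerically: x_1* = 0, x_2* = 38.4.
Utility at the optimum: U(0, 38.4) = 230.4.

V = 230.4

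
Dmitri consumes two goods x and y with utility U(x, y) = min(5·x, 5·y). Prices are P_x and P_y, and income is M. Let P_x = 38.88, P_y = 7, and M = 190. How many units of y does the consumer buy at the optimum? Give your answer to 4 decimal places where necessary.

Leontief preferences: the optimum is at the kink where x/5 = y/5, i.e. y = x.
Budget: P_x·x + P_y·x = M, so (5·P_x + 5·P_y)·x = 5·M.
Demand: x*(P_x,P_y,M) = 5·M/(5·P_x + 5·P_y), y* = 5·M/(5·P_x + 5·P_y).
Here 5·38.88 + 5·7 = 229.4, giving y* = 4.1412.

y* = 4.1412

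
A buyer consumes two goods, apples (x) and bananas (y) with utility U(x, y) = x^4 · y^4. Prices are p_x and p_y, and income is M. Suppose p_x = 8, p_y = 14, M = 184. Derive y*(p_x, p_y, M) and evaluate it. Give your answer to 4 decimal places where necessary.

Demand: x*(p_x,p_y,M) = 0.5·M/p_x and y* = 0.5·M/p_y.
At p_x=8, p_y=14, M=184: y* = 0.5·184/14 = 6.5714.

y* = 6.5714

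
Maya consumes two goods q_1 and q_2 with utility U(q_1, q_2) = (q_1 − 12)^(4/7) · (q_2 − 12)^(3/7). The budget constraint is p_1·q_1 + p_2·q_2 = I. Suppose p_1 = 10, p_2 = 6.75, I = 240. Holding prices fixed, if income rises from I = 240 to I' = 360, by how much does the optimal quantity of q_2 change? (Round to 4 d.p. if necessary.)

Let q_1' = q_1−12, q_2' = q_2−12. MRS = (4/3)·q_2'/q_1' = p_1/p_2.
Substituting into the budget: q_1* = 12 + 4/7·(I − 12·p_1 − 12·p_2)/p_1, and q_2* = 12 + 3/7·(…)/p_2.
Discretionary income = 240 − 12·10 − 12·6.75 = 39; q_2* = 12 + 3/7·39/6.75 = 14.4762.
At I' = 360: q_2* = 22.0952. Change: 22.0952 − 14.4762 = 7.619.

Δq_2* = 7.619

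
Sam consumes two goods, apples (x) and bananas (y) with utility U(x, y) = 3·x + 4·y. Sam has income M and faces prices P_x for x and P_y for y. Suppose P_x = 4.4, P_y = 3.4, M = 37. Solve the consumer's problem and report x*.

Perfect substitutes: compare marginal utility per dollar. 3/P_x vs 4/P_y → 0.6818 vs 1.1765.
y gives more utility per dollar, so spend all income on y: y* = M/P_y, x* = 0.
Numerically: x* = 0, y* = 10.8824.

x* = 0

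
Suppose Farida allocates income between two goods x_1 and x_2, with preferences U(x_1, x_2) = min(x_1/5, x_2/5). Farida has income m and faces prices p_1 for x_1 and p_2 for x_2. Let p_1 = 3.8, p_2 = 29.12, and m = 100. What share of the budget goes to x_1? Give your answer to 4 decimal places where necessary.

Leontief preferences: the optimum is at the kink where x_1/5 = x_2/5, i.e. x_2 = x_1.
Budget: p_1·x_1 + p_2·x_1 = m, so (5·p_1 + 5·p_2)·x_1 = 5·m.
Demand: x_1*(p_1,p_2,m) = 5·m/(5·p_1 + 5·p_2), x_2* = 5·m/(5·p_1 + 5·p_2).
Here 5·3.8 + 5·29.12 = 164.6, giving x_1* = 3.0377 and x_2* = 3.0377.
Expenditure on x_1: 3.8·3.0377 = 11.5431; share = 0.1154.

share on x_1 = 0.1154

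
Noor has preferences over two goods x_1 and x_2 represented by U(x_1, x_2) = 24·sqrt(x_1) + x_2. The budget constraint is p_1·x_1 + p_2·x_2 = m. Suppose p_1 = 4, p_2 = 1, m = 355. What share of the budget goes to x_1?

Set MRS = p_1/p_2: 12·x_1^(−1/2) = p_1/p_2.
Thus x_1* = (12·p_2/p_1)² — independent of m — with the rest of income spent on x_2.
Plugging in: x_1* = (12·1/4)² = 9, x_2* = 319.
Expenditure on x_1: 4·9 = 36; share = 0.1014.

share on x_1 = 0.1014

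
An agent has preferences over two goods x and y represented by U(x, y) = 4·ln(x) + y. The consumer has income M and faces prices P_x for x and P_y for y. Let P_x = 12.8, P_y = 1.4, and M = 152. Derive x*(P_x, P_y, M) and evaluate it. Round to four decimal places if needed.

Set MRS = P_x/P_y: (4/x)/1 = P_x/P_y.
So x*(P_x,P_y) = 4·P_y/P_x, independent of income; and y* = (M − 4·P_y)/P_y.
At the given prices: x* = 4·1.4/12.8 = 0.4375.

x* = 0.4375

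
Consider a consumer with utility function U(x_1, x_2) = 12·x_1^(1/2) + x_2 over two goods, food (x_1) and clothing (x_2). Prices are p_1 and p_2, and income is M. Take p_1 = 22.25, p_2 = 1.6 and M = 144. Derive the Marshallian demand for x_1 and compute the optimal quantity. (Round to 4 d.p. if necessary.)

MU_x_1 = 6/√x_1, MU_x_2 = 1. Tangency: 6/√x_1 = p_1/p_2.
Thus x_1* = (6·p_2/p_1)² — independent of M — with the rest of income spent on x_2.
Plugging in: x_1* = (6·1.6/22.25)² = 0.1862.

x_1* = 0.1862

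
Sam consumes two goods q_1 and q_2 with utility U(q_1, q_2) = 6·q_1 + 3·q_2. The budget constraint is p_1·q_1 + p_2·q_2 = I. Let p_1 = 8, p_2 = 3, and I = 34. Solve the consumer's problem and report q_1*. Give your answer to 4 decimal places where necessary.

q_1* = 0

Perfect substitutes: compare marginal utility per dollar. 6/p_1 vs 3/p_2 → 0.75 vs 1.
q_2 gives more utility per dollar, so spend all income on q_2: q_2* = I/p_2, q_1* = 0.
Numerically: q_1* = 0, q_2* = 11.3333.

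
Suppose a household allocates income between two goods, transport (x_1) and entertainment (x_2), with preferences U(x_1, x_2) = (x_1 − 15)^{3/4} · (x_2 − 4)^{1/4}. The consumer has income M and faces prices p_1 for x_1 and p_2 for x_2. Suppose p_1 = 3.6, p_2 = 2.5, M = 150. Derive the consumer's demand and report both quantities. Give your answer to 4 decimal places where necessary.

x_1* = 32.9167, x_2* = 12.6

MRS = 3·(x_2−4)/(x_1−15). Tangency with p_1/p_2 gives x_2−4 = (1/3)·(p_1/p_2)·(x_1−15).
Substituting into the budget: x_1* = 15 + 0.75·(M − 15·p_1 − 4·p_2)/p_1, and x_2* = 4 + 0.25·(…)/p_2.
Discretionary income = 150 − 15·3.6 − 4·2.5 = 86; x_1* = 15 + 0.75·86/3.6 = 32.9167; x_2* = 4 + 0.25·86/2.5 = 12.6.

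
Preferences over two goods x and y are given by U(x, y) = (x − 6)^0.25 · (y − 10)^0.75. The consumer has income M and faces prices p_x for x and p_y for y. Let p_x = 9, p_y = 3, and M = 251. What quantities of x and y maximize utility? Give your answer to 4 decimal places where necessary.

x* = 10.6389, y* = 51.75

Substituting into the budget: x* = 6 + 0.25·(M − 6·p_x − 10·p_y)/p_x, and y* = 10 + 0.75·(…)/p_y.
Discretionary income = 251 − 6·9 − 10·3 = 167; x* = 6 + 0.25·167/9 = 10.6389; y* = 10 + 0.75·167/3 = 51.75.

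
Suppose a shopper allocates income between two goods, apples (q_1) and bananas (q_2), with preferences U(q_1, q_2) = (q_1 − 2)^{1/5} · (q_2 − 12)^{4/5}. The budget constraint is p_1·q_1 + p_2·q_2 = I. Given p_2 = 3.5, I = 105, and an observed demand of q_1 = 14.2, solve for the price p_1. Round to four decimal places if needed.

Let q_1' = q_1−2, q_2' = q_2−12. MRS = (1/4)·q_2'/q_1' = p_1/p_2.
Substituting into the budget: q_1* = 2 + 0.2·(I − 2·p_1 − 12·p_2)/p_1, and q_2* = 12 + 0.8·(…)/p_2.
Set q_1* = 14.2 in the demand function and solve for p_1: p_1 = 1.

p_1 = 1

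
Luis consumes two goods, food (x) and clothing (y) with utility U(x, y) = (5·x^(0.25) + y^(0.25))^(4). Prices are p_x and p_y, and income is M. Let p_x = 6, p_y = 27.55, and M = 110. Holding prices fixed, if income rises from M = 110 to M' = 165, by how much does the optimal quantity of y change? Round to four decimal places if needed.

Δy* = 0.1312

From the CES first-order condition, 5·(y/x)^(0.75) = p_x/p_y.
Hence y/x = ((1/5)·p_x/p_y)^(1/(0.75)), i.e. raised to the 4/3 power.
With the ratio pinned down, the budget gives x* = M/(p_x + p_y·(y/x)) and y* = (y/x)·x*.
Numerically y/x = 0.015325, so x* = 110/(6 + 27.55·0.015325) = 17.128 and y* = 0.015325·17.128 = 0.2625.
At M' = 165: y* = 0.3937. Change: 0.3937 − 0.2625 = 0.1312.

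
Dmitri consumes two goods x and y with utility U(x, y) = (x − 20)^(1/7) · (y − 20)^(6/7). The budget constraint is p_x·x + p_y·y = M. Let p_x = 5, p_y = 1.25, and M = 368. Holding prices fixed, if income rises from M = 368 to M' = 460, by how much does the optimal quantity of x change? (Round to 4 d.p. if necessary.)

Δx* = 2.6286

MRS = (1/6)·(y−20)/(x−20). Tangency with p_x/p_y gives y−20 = 6·(p_x/p_y)·(x−20).
Substituting into the budget: x* = 20 + 1/7·(M − 20·p_x − 20·p_y)/p_x, and y* = 20 + 6/7·(…)/p_y.
Discretionary income = 368 − 20·5 − 20·1.25 = 243; x* = 20 + 1/7·243/5 = 26.9429.
At M' = 460: x* = 29.5714. Change: 29.5714 − 26.9429 = 2.6286.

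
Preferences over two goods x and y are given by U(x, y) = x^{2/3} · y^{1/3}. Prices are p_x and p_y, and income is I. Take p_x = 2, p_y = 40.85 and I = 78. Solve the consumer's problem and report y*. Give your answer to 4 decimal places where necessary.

y* = 0.6365

The MRS is 2·y/x. Set MRS = p_x/p_y.
Rearranging, p_y·y = (1/2)·p_x·x. Substituting into the budget gives p_x·x·(1 + (1/2)) = I.
Demand: x*(p_x,p_y,I) = 2/3·I/p_x and y* = 1/3·I/p_y.
At p_x=2, p_y=40.85, I=78: y* = 1/3·78/40.85 = 0.6365.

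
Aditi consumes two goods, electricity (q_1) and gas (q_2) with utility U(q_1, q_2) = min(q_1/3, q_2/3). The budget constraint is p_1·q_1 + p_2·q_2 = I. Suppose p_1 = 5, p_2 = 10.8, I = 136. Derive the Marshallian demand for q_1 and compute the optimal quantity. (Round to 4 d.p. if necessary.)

Leontief preferences: the optimum is at the kink where q_1/3 = q_2/3, i.e. q_2 = q_1.
Budget: p_1·q_1 + p_2·q_1 = I, so (3·p_1 + 3·p_2)·q_1 = 3·I.
Demand: q_1*(p_1,p_2,I) = 3·I/(3·p_1 + 3·p_2), q_2* = 3·I/(3·p_1 + 3·p_2).
Here 3·5 + 3·10.8 = 47.4, giving q_1* = 8.6076.

q_1* = 8.6076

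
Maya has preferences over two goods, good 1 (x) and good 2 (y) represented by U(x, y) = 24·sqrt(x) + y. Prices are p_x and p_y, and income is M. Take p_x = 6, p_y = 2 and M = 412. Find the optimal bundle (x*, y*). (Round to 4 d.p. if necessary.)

Utility is quasi-linear in y; the FOC for x is 12/√x = p_x/p_y.
Solve: √x = 12·p_y/p_x, so x*(p_x,p_y) = (12·p_y/p_x)², and y* = (M − p_x·x*)/p_y.
Plugging in: x* = (12·2/6)² = 16, y* = 158.

x* = 16, y* = 158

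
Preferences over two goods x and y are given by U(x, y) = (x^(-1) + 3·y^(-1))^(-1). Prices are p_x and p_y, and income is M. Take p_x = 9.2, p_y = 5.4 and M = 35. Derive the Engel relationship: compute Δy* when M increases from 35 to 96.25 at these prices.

Δy* = 6.4682

Substitute y = (y/x)·x into the budget: x* = M/(p_x + p_y·(y/x)).
Numerically y/x = 2.260777, so x* = 35/(9.2 + 5.4·2.260777) = 1.6349 and y* = 2.260777·1.6349 = 3.6961.
At M' = 96.25: y* = 10.1643. Change: 10.1643 − 3.6961 = 6.4682.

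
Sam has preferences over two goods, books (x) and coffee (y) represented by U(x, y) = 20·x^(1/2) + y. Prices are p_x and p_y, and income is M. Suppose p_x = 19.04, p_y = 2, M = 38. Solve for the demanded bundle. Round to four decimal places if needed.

x* = 1.1034, y* = 8.4958

MU_x = 10/√x, MU_y = 1. Tangency: 10/√x = p_x/p_y.
Solve: √x = 10·p_y/p_x, so x*(p_x,p_y) = (10·p_y/p_x)², and y* = (M − p_x·x*)/p_y.
Plugging in: x* = (10·2/19.04)² = 1.1034, y* = 8.4958.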